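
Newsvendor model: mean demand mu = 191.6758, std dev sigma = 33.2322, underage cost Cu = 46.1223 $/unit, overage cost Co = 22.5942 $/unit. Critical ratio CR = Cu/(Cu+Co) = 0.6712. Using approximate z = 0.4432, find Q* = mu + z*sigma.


CR = Cu/(Cu+Co) = 46.1223/(46.1223+22.5942) = 0.6712
z = 0.4432
Q* = 191.6758 + 0.4432 * 33.2322 = 206.4043

206.4043 units


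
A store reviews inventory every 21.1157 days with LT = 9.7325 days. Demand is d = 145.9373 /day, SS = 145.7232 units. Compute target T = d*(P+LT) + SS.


P + LT = 30.8482
d*(P+LT) = 145.9373 * 30.8482 = 4501.9030
T = 4501.9030 + 145.7232 = 4647.6262

4647.6262 units


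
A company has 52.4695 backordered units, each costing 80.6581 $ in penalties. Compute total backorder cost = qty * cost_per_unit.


Total = 52.4695 * 80.6581 = 4232.0902

4232.0902 $


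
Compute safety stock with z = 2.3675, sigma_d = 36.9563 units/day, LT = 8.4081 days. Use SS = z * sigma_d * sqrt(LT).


sqrt(LT) = sqrt(8.4081) = 2.8997
SS = 2.3675 * 36.9563 * 2.8997 = 253.7041

253.7041 units


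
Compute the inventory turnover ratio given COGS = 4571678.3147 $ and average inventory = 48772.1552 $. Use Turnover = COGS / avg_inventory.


Turnover = 4571678.3147 / 48772.1552 = 93.7354

93.7354


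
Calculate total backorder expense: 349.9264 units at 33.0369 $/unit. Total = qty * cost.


Total = 349.9264 * 33.0369 = 11560.4835

11560.4835 $


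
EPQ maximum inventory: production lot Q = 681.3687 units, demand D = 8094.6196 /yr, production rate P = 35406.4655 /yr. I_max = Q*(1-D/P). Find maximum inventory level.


D/P = 0.2286
1 - D/P = 0.7714
I_max = 681.3687 * 0.7714 = 525.5943

525.5943 units


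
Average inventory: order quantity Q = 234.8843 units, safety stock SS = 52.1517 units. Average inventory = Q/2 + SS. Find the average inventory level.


Q/2 = 117.4421
Avg = 117.4421 + 52.1517 = 169.5939

169.5939 units


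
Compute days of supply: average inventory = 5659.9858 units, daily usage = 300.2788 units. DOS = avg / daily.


DOS = 5659.9858 / 300.2788 = 18.8491

18.8491 days


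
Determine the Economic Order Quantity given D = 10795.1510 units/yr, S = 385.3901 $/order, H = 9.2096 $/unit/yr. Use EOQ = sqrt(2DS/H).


2*D*S = 2 * 10795.1510 * 385.3901 = 8320688.6468
2*D*S/H = 903479.9173
EOQ = sqrt(903479.9173) = 950.5156

950.5156 units


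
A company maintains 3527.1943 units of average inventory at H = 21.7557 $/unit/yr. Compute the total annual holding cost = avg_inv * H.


Cost = 3527.1943 * 21.7557 = 76736.5810

76736.5810 $/yr


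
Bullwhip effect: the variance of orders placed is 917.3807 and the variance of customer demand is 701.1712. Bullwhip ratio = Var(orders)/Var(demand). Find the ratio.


BW = 917.3807 / 701.1712 = 1.3084

1.3084


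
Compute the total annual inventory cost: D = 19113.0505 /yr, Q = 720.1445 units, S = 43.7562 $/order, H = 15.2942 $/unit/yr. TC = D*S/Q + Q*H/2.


Ordering cost = D*S/Q = 1161.3148
Holding cost = Q*H/2 = 5507.0170
TC = 1161.3148 + 5507.0170 = 6668.3318

6668.3318 $/yr


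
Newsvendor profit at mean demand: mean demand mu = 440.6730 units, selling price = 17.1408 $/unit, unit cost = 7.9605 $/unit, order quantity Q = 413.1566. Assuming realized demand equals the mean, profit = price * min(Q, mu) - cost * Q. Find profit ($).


Sales at mu = min(413.1566, 440.6730) = 413.1566
Revenue = 17.1408 * 413.1566 = 7081.8346
Total cost = 7.9605 * 413.1566 = 3288.9331
Profit = 7081.8346 - 3288.9331 = 3792.9015

3792.9015 $


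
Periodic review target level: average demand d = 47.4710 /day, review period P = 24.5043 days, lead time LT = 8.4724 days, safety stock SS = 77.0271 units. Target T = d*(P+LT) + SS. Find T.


P + LT = 32.9767
d*(P+LT) = 47.4710 * 32.9767 = 1565.4369
T = 1565.4369 + 77.0271 = 1642.4640

1642.4640 units


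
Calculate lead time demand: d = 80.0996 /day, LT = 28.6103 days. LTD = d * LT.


LTD = 80.0996 * 28.6103 = 2291.6736

2291.6736 units


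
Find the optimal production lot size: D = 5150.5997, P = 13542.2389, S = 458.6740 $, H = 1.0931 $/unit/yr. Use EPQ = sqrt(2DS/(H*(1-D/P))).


1 - D/P = 1 - 0.3803 = 0.6197
H*(1-D/P) = 0.6774
2DS = 4724892.3336
EPQ = sqrt(6975505.5775) = 2641.1182

2641.1182 units


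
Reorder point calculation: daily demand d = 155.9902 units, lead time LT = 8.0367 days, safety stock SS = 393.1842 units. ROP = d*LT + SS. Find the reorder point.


d*LT = 155.9902 * 8.0367 = 1253.6464
ROP = 1253.6464 + 393.1842 = 1646.8306

1646.8306 units


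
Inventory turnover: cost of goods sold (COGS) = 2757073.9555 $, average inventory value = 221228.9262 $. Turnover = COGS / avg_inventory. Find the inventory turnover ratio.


Turnover = 2757073.9555 / 221228.9262 = 12.4625

12.4625


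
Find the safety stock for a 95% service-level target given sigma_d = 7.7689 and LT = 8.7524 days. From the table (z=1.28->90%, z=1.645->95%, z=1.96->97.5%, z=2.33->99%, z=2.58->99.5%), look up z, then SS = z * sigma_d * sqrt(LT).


From the table, SL = 95% corresponds to z = 1.645
sqrt(LT) = sqrt(8.7524) = 2.9584
SS = 1.645 * 7.7689 * 2.9584 = 37.8085

37.8085 units


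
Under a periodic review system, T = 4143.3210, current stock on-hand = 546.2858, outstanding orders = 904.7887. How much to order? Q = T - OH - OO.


Inventory position = OH + OO = 546.2858 + 904.7887 = 1451.0745
Q = 4143.3210 - 1451.0745 = 2692.2465

2692.2465 units


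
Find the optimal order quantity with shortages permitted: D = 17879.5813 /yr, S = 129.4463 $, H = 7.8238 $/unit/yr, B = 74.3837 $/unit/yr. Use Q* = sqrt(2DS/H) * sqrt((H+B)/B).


sqrt(2DS/H) = 769.1829
sqrt((H+B)/B) = 1.0513
Q* = 769.1829 * 1.0513 = 808.6237

808.6237 units


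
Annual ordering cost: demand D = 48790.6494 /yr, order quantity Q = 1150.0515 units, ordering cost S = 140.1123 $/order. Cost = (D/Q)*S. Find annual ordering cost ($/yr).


Number of orders = D/Q = 42.4248
Cost = 42.4248 * 140.1123 = 5944.2295

5944.2295 $/yr


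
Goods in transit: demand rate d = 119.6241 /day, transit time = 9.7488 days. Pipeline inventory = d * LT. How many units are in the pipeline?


Pipeline = 119.6241 * 9.7488 = 1166.1914

1166.1914 units


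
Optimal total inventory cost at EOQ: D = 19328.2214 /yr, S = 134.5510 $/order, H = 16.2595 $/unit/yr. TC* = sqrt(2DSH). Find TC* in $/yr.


2*D*S*H = 84569936.3206
TC* = sqrt(84569936.3206) = 9196.1914

9196.1914 $/yr


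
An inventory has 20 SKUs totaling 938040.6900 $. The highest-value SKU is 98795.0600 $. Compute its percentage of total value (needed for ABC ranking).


Top item = 98795.0600
Total = 938040.6900
Percentage = 98795.0600 / 938040.6900 * 100 = 10.5321

10.5321%


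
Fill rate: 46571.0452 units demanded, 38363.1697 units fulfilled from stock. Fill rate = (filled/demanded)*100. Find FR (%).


FR = 38363.1697 / 46571.0452 * 100 = 82.3756

82.3756%


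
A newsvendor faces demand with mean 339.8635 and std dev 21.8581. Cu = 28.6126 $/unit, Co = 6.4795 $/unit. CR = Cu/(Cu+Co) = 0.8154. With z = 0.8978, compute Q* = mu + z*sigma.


CR = Cu/(Cu+Co) = 28.6126/(28.6126+6.4795) = 0.8154
z = 0.8978
Q* = 339.8635 + 0.8978 * 21.8581 = 359.4877

359.4877 units


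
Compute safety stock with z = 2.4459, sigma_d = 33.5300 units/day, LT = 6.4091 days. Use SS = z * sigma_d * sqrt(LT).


sqrt(LT) = sqrt(6.4091) = 2.5316
SS = 2.4459 * 33.5300 * 2.5316 = 207.6208

207.6208 units


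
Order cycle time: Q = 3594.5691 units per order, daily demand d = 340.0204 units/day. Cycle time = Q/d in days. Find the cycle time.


Cycle = 3594.5691 / 340.0204 = 10.5716

10.5716 days


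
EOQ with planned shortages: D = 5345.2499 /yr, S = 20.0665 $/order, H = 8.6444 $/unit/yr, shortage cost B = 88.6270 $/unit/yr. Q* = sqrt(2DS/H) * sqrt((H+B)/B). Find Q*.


sqrt(2DS/H) = 157.5315
sqrt((H+B)/B) = 1.0476
Q* = 157.5315 * 1.0476 = 165.0353

165.0353 units


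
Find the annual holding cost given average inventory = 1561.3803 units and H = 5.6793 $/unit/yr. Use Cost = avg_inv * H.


Cost = 1561.3803 * 5.6793 = 8867.5471

8867.5471 $/yr


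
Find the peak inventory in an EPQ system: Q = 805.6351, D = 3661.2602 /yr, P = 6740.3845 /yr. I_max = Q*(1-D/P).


D/P = 0.5432
1 - D/P = 0.4568
I_max = 805.6351 * 0.4568 = 368.0281

368.0281 units


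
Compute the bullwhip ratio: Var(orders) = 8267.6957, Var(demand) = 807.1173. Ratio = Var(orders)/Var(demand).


BW = 8267.6957 / 807.1173 = 10.2435

10.2435


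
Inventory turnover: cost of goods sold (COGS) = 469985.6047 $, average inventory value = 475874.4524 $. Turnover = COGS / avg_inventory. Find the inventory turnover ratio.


Turnover = 469985.6047 / 475874.4524 = 0.9876

0.9876


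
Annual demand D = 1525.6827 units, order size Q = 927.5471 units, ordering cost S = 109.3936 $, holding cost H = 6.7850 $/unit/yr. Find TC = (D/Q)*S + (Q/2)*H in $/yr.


Ordering cost = D*S/Q = 179.9369
Holding cost = Q*H/2 = 3146.7035
TC = 179.9369 + 3146.7035 = 3326.6404

3326.6404 $/yr


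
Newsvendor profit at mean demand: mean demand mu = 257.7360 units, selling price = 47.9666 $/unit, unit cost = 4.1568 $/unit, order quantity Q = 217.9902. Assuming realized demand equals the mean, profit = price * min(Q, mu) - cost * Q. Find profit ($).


Sales at mu = min(217.9902, 257.7360) = 217.9902
Revenue = 47.9666 * 217.9902 = 10456.2487
Total cost = 4.1568 * 217.9902 = 906.1417
Profit = 10456.2487 - 906.1417 = 9550.1071

9550.1071 $


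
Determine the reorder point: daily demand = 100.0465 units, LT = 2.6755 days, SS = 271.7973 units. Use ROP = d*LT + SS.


d*LT = 100.0465 * 2.6755 = 267.6744
ROP = 267.6744 + 271.7973 = 539.4717

539.4717 units


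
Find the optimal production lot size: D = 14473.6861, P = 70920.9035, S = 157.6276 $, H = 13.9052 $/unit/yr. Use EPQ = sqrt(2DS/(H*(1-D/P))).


1 - D/P = 1 - 0.2041 = 0.7959
H*(1-D/P) = 11.0674
2DS = 4562904.8062
EPQ = sqrt(412283.4393) = 642.0930

642.0930 units


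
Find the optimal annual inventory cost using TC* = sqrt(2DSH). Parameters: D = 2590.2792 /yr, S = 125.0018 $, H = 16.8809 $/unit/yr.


2*D*S*H = 10931718.4513
TC* = sqrt(10931718.4513) = 3306.3149

3306.3149 $/yr


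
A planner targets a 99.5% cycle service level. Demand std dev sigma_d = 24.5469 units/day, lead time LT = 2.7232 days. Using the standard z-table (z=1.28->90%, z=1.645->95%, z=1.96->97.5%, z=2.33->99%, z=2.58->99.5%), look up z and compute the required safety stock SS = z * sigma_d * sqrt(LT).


From the table, SL = 99.5% corresponds to z = 2.58
sqrt(LT) = sqrt(2.7232) = 1.6502
SS = 2.58 * 24.5469 * 1.6502 = 104.5096

104.5096 units


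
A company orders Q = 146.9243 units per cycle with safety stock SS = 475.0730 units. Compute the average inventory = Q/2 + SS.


Q/2 = 73.4621
Avg = 73.4621 + 475.0730 = 548.5351

548.5351 units


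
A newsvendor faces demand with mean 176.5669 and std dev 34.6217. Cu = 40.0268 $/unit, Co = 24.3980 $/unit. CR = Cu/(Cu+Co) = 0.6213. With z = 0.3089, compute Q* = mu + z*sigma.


CR = Cu/(Cu+Co) = 40.0268/(40.0268+24.3980) = 0.6213
z = 0.3089
Q* = 176.5669 + 0.3089 * 34.6217 = 187.2615

187.2615 units


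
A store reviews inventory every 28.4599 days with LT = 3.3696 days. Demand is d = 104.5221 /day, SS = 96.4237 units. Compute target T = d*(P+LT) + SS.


P + LT = 31.8295
d*(P+LT) = 104.5221 * 31.8295 = 3326.8862
T = 3326.8862 + 96.4237 = 3423.3099

3423.3099 units


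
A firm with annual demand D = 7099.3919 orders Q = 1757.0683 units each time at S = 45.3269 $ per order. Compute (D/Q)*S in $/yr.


Number of orders = D/Q = 4.0405
Cost = 4.0405 * 45.3269 = 183.1422

183.1422 $/yr


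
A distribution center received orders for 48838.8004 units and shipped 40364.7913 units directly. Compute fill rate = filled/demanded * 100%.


FR = 40364.7913 / 48838.8004 * 100 = 82.6490

82.6490%


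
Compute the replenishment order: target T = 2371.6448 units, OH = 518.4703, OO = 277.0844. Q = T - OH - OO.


Inventory position = OH + OO = 518.4703 + 277.0844 = 795.5547
Q = 2371.6448 - 795.5547 = 1576.0901

1576.0901 units


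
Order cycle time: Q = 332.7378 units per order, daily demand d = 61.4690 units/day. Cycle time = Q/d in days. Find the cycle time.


Cycle = 332.7378 / 61.4690 = 5.4131

5.4131 days


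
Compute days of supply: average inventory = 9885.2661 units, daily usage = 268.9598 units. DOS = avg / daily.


DOS = 9885.2661 / 268.9598 = 36.7537

36.7537 days


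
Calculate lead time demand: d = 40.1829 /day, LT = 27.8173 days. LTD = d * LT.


LTD = 40.1829 * 27.8173 = 1117.7798

1117.7798 units


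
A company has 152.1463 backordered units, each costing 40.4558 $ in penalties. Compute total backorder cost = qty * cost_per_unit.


Total = 152.1463 * 40.4558 = 6155.2003

6155.2003 $


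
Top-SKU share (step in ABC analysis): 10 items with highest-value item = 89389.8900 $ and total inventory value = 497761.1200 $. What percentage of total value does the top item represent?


Top item = 89389.8900
Total = 497761.1200
Percentage = 89389.8900 / 497761.1200 * 100 = 17.9584

17.9584%


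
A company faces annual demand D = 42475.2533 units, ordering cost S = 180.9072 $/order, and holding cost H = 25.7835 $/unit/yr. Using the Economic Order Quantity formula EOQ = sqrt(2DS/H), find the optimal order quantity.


2*D*S = 2 * 42475.2533 * 180.9072 = 15368158.2876
2*D*S/H = 596046.2423
EOQ = sqrt(596046.2423) = 772.0403

772.0403 units


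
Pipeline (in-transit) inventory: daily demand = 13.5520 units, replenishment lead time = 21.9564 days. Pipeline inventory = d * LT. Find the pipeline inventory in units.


Pipeline = 13.5520 * 21.9564 = 297.5531

297.5531 units


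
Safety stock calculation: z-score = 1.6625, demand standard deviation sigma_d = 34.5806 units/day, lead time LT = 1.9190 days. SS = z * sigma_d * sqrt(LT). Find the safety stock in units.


sqrt(LT) = sqrt(1.9190) = 1.3853
SS = 1.6625 * 34.5806 * 1.3853 = 79.6401

79.6401 units


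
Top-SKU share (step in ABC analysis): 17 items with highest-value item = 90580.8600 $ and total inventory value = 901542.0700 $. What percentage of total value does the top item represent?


Top item = 90580.8600
Total = 901542.0700
Percentage = 90580.8600 / 901542.0700 * 100 = 10.0473

10.0473%


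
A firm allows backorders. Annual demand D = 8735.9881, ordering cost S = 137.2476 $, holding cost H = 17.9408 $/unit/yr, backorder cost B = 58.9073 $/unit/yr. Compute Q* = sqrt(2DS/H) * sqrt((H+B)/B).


sqrt(2DS/H) = 365.5969
sqrt((H+B)/B) = 1.1422
Q* = 365.5969 * 1.1422 = 417.5750

417.5750 units


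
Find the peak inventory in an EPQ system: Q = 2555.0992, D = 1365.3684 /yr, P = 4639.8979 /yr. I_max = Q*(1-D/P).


D/P = 0.2943
1 - D/P = 0.7057
I_max = 2555.0992 * 0.7057 = 1803.2181

1803.2181 units


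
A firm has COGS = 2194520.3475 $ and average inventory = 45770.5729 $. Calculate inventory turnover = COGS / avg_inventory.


Turnover = 2194520.3475 / 45770.5729 = 47.9461

47.9461


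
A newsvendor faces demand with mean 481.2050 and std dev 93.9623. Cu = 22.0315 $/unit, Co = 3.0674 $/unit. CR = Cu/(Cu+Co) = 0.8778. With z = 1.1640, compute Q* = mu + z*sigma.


CR = Cu/(Cu+Co) = 22.0315/(22.0315+3.0674) = 0.8778
z = 1.1640
Q* = 481.2050 + 1.1640 * 93.9623 = 590.5771

590.5771 units


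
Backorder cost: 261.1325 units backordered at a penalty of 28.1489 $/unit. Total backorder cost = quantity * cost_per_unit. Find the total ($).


Total = 261.1325 * 28.1489 = 7350.5926

7350.5926 $


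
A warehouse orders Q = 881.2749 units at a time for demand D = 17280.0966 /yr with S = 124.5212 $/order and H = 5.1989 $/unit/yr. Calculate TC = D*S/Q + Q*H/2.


Ordering cost = D*S/Q = 2441.6199
Holding cost = Q*H/2 = 2290.8300
TC = 2441.6199 + 2290.8300 = 4732.4500

4732.4500 $/yr


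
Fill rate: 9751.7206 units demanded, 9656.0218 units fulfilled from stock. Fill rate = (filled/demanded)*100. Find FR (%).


FR = 9656.0218 / 9751.7206 * 100 = 99.0186

99.0186%


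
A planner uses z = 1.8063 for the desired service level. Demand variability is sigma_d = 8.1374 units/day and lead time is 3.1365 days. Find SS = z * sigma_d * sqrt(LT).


sqrt(LT) = sqrt(3.1365) = 1.7710
SS = 1.8063 * 8.1374 * 1.7710 = 26.0314

26.0314 units


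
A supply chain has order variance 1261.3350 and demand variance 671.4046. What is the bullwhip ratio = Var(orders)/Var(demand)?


BW = 1261.3350 / 671.4046 = 1.8787

1.8787


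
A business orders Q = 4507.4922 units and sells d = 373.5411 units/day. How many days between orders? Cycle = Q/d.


Cycle = 4507.4922 / 373.5411 = 12.0669

12.0669 days


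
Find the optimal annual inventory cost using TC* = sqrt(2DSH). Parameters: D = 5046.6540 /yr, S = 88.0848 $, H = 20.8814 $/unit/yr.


2*D*S*H = 18564963.9987
TC* = sqrt(18564963.9987) = 4308.7079

4308.7079 $/yr


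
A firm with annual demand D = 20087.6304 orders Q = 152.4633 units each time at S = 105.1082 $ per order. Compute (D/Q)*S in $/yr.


Number of orders = D/Q = 131.7539
Cost = 131.7539 * 105.1082 = 13848.4125

13848.4125 $/yr


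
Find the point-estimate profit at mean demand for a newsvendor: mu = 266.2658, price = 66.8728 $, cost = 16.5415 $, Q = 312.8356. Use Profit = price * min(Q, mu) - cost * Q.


Sales at mu = min(312.8356, 266.2658) = 266.2658
Revenue = 66.8728 * 266.2658 = 17805.9396
Total cost = 16.5415 * 312.8356 = 5174.7701
Profit = 17805.9396 - 5174.7701 = 12631.1695

12631.1695 $


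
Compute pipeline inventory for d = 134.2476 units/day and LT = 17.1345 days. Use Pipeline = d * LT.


Pipeline = 134.2476 * 17.1345 = 2300.2655

2300.2655 units


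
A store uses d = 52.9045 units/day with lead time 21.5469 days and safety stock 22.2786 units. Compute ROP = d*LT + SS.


d*LT = 52.9045 * 21.5469 = 1139.9280
ROP = 1139.9280 + 22.2786 = 1162.2066

1162.2066 units


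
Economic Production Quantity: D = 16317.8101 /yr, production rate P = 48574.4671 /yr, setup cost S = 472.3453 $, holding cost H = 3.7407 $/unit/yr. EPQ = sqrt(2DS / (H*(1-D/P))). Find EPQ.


1 - D/P = 1 - 0.3359 = 0.6641
H*(1-D/P) = 2.4841
2DS = 15415281.8141
EPQ = sqrt(6205649.9993) = 2491.1142

2491.1142 units


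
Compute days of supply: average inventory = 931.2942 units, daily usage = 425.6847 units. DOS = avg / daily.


DOS = 931.2942 / 425.6847 = 2.1878

2.1878 days


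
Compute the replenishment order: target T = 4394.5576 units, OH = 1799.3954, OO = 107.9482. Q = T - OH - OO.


Inventory position = OH + OO = 1799.3954 + 107.9482 = 1907.3436
Q = 4394.5576 - 1907.3436 = 2487.2140

2487.2140 units


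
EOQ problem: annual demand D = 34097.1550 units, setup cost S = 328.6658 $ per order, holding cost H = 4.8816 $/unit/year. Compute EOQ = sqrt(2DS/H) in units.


2*D*S = 2 * 34097.1550 * 328.6658 = 22413137.4516
2*D*S/H = 4591350.6743
EOQ = sqrt(4591350.6743) = 2142.7437

2142.7437 units


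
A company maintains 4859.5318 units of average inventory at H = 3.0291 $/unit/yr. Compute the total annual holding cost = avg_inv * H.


Cost = 4859.5318 * 3.0291 = 14720.0078

14720.0078 $/yr


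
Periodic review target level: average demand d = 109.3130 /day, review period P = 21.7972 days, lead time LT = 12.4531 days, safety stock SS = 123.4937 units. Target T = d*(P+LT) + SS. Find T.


P + LT = 34.2503
d*(P+LT) = 109.3130 * 34.2503 = 3744.0030
T = 3744.0030 + 123.4937 = 3867.4967

3867.4967 units


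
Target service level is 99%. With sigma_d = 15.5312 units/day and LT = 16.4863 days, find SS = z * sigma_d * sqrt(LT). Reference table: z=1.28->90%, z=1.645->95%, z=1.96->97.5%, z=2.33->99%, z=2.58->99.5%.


From the table, SL = 99% corresponds to z = 2.33
sqrt(LT) = sqrt(16.4863) = 4.0603
SS = 2.33 * 15.5312 * 4.0603 = 146.9341

146.9341 units


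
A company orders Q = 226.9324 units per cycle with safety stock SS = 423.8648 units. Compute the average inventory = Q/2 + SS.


Q/2 = 113.4662
Avg = 113.4662 + 423.8648 = 537.3310

537.3310 units


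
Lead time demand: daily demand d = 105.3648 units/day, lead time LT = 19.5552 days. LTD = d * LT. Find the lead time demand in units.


LTD = 105.3648 * 19.5552 = 2060.4297

2060.4297 units


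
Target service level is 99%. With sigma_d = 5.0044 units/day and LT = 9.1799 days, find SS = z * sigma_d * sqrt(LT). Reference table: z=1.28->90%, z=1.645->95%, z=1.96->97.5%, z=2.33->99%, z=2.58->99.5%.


From the table, SL = 99% corresponds to z = 2.33
sqrt(LT) = sqrt(9.1799) = 3.0298
SS = 2.33 * 5.0044 * 3.0298 = 35.3286

35.3286 units


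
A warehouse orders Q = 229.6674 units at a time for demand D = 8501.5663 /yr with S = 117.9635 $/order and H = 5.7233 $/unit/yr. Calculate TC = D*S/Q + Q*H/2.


Ordering cost = D*S/Q = 4366.6385
Holding cost = Q*H/2 = 657.2277
TC = 4366.6385 + 657.2277 = 5023.8662

5023.8662 $/yr


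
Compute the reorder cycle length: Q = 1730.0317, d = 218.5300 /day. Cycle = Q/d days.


Cycle = 1730.0317 / 218.5300 = 7.9167

7.9167 days


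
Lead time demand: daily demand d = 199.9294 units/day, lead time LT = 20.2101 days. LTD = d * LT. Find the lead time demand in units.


LTD = 199.9294 * 20.2101 = 4040.5932

4040.5932 units


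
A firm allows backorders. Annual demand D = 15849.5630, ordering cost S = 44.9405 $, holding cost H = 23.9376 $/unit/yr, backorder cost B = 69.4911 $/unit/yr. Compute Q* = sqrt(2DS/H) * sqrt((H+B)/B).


sqrt(2DS/H) = 243.9508
sqrt((H+B)/B) = 1.1595
Q* = 243.9508 * 1.1595 = 282.8641

282.8641 units


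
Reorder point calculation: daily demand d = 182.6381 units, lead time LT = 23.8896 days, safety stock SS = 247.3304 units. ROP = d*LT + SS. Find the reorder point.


d*LT = 182.6381 * 23.8896 = 4363.1512
ROP = 4363.1512 + 247.3304 = 4610.4816

4610.4816 units


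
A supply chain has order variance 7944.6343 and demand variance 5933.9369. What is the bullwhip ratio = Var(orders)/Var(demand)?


BW = 7944.6343 / 5933.9369 = 1.3388

1.3388


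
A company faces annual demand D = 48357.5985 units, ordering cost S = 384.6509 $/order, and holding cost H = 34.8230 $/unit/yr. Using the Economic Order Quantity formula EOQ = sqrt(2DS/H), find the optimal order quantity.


2*D*S = 2 * 48357.5985 * 384.6509 = 37201587.5697
2*D*S/H = 1068305.0734
EOQ = sqrt(1068305.0734) = 1033.5884

1033.5884 units


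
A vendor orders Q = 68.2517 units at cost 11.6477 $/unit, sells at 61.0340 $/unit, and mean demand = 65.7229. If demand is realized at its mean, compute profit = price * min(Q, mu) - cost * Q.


Sales at mu = min(68.2517, 65.7229) = 65.7229
Revenue = 61.0340 * 65.7229 = 4011.3315
Total cost = 11.6477 * 68.2517 = 794.9753
Profit = 4011.3315 - 794.9753 = 3216.3562

3216.3562 $


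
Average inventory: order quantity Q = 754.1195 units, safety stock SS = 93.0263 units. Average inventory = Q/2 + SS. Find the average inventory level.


Q/2 = 377.0598
Avg = 377.0598 + 93.0263 = 470.0861

470.0861 units


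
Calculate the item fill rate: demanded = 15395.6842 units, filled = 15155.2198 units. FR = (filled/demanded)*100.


FR = 15155.2198 / 15395.6842 * 100 = 98.4381

98.4381%


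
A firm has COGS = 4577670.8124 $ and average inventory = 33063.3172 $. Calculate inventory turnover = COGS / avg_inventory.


Turnover = 4577670.8124 / 33063.3172 = 138.4516

138.4516


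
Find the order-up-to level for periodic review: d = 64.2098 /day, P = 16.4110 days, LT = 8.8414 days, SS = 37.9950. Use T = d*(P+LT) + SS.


P + LT = 25.2524
d*(P+LT) = 64.2098 * 25.2524 = 1621.4516
T = 1621.4516 + 37.9950 = 1659.4466

1659.4466 units


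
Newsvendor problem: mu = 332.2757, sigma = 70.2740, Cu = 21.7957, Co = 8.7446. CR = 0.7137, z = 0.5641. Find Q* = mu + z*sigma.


CR = Cu/(Cu+Co) = 21.7957/(21.7957+8.7446) = 0.7137
z = 0.5641
Q* = 332.2757 + 0.5641 * 70.2740 = 371.9173

371.9173 units


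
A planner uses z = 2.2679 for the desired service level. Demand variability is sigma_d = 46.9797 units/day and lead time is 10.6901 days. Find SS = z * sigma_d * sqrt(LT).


sqrt(LT) = sqrt(10.6901) = 3.2696
SS = 2.2679 * 46.9797 * 3.2696 = 348.3574

348.3574 units


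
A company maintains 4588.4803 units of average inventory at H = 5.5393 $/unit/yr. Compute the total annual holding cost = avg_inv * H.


Cost = 4588.4803 * 5.5393 = 25416.9689

25416.9689 $/yr


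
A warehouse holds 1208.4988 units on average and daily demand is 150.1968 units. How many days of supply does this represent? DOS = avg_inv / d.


DOS = 1208.4988 / 150.1968 = 8.0461

8.0461 days


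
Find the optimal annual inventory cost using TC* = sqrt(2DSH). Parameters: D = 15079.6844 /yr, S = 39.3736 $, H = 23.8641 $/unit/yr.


2*D*S*H = 28338211.2319
TC* = sqrt(28338211.2319) = 5323.3647

5323.3647 $/yr


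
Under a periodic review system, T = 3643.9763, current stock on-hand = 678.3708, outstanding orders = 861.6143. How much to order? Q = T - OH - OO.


Inventory position = OH + OO = 678.3708 + 861.6143 = 1539.9851
Q = 3643.9763 - 1539.9851 = 2103.9912

2103.9912 units


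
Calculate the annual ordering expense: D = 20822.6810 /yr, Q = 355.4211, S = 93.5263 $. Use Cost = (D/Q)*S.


Number of orders = D/Q = 58.5859
Cost = 58.5859 * 93.5263 = 5479.3267

5479.3267 $/yr


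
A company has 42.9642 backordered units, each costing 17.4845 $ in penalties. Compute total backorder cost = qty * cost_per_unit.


Total = 42.9642 * 17.4845 = 751.2076

751.2076 $


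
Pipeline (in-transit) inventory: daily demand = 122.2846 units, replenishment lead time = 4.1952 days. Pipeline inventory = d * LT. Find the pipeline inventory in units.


Pipeline = 122.2846 * 4.1952 = 513.0084

513.0084 units


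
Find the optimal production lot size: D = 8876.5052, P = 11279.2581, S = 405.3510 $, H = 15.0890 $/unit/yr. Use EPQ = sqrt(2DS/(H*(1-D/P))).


1 - D/P = 1 - 0.7870 = 0.2130
H*(1-D/P) = 3.2143
2DS = 7196200.5187
EPQ = sqrt(2238794.4531) = 1496.2602

1496.2602 units


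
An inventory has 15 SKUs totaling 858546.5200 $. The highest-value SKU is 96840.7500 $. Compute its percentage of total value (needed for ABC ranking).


Top item = 96840.7500
Total = 858546.5200
Percentage = 96840.7500 / 858546.5200 * 100 = 11.2796

11.2796%


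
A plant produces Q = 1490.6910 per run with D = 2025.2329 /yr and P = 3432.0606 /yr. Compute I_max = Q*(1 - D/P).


D/P = 0.5901
1 - D/P = 0.4099
I_max = 1490.6910 * 0.4099 = 611.0456

611.0456 units


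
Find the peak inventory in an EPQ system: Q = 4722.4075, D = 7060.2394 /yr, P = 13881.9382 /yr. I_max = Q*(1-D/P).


D/P = 0.5086
1 - D/P = 0.4914
I_max = 4722.4075 * 0.4914 = 2320.6300

2320.6300 units


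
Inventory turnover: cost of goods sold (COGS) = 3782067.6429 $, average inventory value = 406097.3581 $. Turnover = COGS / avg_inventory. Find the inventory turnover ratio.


Turnover = 3782067.6429 / 406097.3581 = 9.3132

9.3132


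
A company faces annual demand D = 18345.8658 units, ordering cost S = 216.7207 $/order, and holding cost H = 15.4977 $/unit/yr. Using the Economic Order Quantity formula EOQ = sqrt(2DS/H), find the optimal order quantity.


2*D*S = 2 * 18345.8658 * 216.7207 = 7951857.7566
2*D*S/H = 513099.2184
EOQ = sqrt(513099.2184) = 716.3094

716.3094 units


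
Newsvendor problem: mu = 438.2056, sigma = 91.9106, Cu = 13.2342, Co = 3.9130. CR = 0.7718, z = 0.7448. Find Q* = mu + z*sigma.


CR = Cu/(Cu+Co) = 13.2342/(13.2342+3.9130) = 0.7718
z = 0.7448
Q* = 438.2056 + 0.7448 * 91.9106 = 506.6606

506.6606 units


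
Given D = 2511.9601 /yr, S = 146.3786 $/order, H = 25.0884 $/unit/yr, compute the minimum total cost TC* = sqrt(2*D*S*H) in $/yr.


2*D*S*H = 18449869.0001
TC* = sqrt(18449869.0001) = 4295.3311

4295.3311 $/yr


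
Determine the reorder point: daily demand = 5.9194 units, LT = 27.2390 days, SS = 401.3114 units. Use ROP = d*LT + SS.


d*LT = 5.9194 * 27.2390 = 161.2385
ROP = 161.2385 + 401.3114 = 562.5499

562.5499 units


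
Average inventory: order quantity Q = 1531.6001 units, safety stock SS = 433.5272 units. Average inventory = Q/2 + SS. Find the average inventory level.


Q/2 = 765.8001
Avg = 765.8001 + 433.5272 = 1199.3273

1199.3273 units


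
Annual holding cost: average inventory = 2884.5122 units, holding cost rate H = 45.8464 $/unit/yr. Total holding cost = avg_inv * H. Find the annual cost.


Cost = 2884.5122 * 45.8464 = 132244.5001

132244.5001 $/yr


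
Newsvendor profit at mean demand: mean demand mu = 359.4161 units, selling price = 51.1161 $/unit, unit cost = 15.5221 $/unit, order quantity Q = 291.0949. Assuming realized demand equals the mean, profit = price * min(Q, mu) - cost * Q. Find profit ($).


Sales at mu = min(291.0949, 359.4161) = 291.0949
Revenue = 51.1161 * 291.0949 = 14879.6360
Total cost = 15.5221 * 291.0949 = 4518.4041
Profit = 14879.6360 - 4518.4041 = 10361.2319

10361.2319 $


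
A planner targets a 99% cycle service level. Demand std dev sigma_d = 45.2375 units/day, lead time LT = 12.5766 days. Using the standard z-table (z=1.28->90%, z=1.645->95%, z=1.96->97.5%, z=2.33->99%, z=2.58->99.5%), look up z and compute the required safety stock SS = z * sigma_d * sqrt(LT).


From the table, SL = 99% corresponds to z = 2.33
sqrt(LT) = sqrt(12.5766) = 3.5464
SS = 2.33 * 45.2375 * 3.5464 = 373.7973

373.7973 units


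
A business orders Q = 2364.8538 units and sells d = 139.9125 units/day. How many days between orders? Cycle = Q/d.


Cycle = 2364.8538 / 139.9125 = 16.9024

16.9024 days


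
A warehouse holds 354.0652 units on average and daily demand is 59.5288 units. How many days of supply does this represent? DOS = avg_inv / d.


DOS = 354.0652 / 59.5288 = 5.9478

5.9478 days


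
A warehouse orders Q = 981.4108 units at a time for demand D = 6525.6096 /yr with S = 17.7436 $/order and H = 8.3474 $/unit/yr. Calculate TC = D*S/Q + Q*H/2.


Ordering cost = D*S/Q = 117.9810
Holding cost = Q*H/2 = 4096.1143
TC = 117.9810 + 4096.1143 = 4214.0952

4214.0952 $/yr


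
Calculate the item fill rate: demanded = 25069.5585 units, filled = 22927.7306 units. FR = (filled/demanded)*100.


FR = 22927.7306 / 25069.5585 * 100 = 91.4565

91.4565%


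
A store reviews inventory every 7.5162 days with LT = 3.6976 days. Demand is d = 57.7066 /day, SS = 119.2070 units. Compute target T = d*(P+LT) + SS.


P + LT = 11.2138
d*(P+LT) = 57.7066 * 11.2138 = 647.1103
T = 647.1103 + 119.2070 = 766.3173

766.3173 units


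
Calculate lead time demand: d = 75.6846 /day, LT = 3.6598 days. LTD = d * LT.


LTD = 75.6846 * 3.6598 = 276.9905

276.9905 units


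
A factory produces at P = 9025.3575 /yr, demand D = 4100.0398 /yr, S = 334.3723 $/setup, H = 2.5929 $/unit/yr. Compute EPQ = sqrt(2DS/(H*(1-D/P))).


1 - D/P = 1 - 0.4543 = 0.5457
H*(1-D/P) = 1.4150
2DS = 2741879.4760
EPQ = sqrt(1937727.7436) = 1392.0229

1392.0229 units


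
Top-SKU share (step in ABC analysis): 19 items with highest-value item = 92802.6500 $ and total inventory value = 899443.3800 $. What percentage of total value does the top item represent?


Top item = 92802.6500
Total = 899443.3800
Percentage = 92802.6500 / 899443.3800 * 100 = 10.3178

10.3178%


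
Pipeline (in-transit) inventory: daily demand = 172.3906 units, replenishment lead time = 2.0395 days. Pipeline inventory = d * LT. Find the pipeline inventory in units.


Pipeline = 172.3906 * 2.0395 = 351.5906

351.5906 units


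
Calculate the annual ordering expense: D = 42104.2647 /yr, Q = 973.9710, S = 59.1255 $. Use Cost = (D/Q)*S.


Number of orders = D/Q = 43.2295
Cost = 43.2295 * 59.1255 = 2555.9649

2555.9649 $/yr


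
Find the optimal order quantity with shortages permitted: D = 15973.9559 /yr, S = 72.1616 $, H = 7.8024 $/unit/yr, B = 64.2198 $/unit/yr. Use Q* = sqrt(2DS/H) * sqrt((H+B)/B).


sqrt(2DS/H) = 543.5759
sqrt((H+B)/B) = 1.0590
Q* = 543.5759 * 1.0590 = 575.6506

575.6506 units


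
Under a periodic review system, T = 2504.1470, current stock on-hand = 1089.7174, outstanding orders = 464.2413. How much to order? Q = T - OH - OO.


Inventory position = OH + OO = 1089.7174 + 464.2413 = 1553.9587
Q = 2504.1470 - 1553.9587 = 950.1883

950.1883 units


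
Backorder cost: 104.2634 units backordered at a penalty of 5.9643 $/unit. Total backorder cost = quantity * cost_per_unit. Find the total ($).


Total = 104.2634 * 5.9643 = 621.8582

621.8582 $


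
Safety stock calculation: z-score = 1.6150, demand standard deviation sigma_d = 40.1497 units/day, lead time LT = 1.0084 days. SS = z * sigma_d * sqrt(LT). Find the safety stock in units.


sqrt(LT) = sqrt(1.0084) = 1.0042
SS = 1.6150 * 40.1497 * 1.0042 = 65.1135

65.1135 units


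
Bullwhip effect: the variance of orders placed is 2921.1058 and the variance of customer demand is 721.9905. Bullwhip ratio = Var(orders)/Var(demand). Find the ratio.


BW = 2921.1058 / 721.9905 = 4.0459

4.0459


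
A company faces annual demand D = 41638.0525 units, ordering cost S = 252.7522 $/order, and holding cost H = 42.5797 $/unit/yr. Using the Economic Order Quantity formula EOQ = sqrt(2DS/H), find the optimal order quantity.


2*D*S = 2 * 41638.0525 * 252.7522 = 21048218.7462
2*D*S/H = 494325.2007
EOQ = sqrt(494325.2007) = 703.0826

703.0826 units


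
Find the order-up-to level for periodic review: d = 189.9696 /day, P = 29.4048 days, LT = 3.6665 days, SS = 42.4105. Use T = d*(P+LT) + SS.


P + LT = 33.0713
d*(P+LT) = 189.9696 * 33.0713 = 6282.5416
T = 6282.5416 + 42.4105 = 6324.9521

6324.9521 units


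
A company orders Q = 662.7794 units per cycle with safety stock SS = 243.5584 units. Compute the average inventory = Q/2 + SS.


Q/2 = 331.3897
Avg = 331.3897 + 243.5584 = 574.9481

574.9481 units


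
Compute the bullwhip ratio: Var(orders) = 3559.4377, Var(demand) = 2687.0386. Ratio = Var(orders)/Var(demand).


BW = 3559.4377 / 2687.0386 = 1.3247

1.3247


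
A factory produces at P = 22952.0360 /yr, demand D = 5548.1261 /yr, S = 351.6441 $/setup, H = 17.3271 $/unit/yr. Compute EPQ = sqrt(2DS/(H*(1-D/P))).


1 - D/P = 1 - 0.2417 = 0.7583
H*(1-D/P) = 13.1387
2DS = 3901931.6182
EPQ = sqrt(296980.6561) = 544.9593

544.9593 units


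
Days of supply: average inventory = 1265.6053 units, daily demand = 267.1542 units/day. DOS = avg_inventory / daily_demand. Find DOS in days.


DOS = 1265.6053 / 267.1542 = 4.7374

4.7374 days


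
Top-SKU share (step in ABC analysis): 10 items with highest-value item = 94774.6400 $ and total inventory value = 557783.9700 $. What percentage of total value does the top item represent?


Top item = 94774.6400
Total = 557783.9700
Percentage = 94774.6400 / 557783.9700 * 100 = 16.9913

16.9913%


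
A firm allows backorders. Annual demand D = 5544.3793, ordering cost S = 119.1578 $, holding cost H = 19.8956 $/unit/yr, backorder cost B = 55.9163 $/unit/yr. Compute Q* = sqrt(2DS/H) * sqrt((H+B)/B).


sqrt(2DS/H) = 257.7058
sqrt((H+B)/B) = 1.1644
Q* = 257.7058 * 1.1644 = 300.0707

300.0707 units


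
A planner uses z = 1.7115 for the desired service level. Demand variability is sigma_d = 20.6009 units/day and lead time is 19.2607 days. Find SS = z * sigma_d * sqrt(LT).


sqrt(LT) = sqrt(19.2607) = 4.3887
SS = 1.7115 * 20.6009 * 4.3887 = 154.7388

154.7388 units


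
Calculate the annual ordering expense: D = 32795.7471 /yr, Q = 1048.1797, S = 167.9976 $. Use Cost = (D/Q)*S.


Number of orders = D/Q = 31.2883
Cost = 31.2883 * 167.9976 = 5256.3571

5256.3571 $/yr


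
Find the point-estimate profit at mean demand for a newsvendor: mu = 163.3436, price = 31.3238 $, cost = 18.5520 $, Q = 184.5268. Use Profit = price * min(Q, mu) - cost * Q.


Sales at mu = min(184.5268, 163.3436) = 163.3436
Revenue = 31.3238 * 163.3436 = 5116.5423
Total cost = 18.5520 * 184.5268 = 3423.3412
Profit = 5116.5423 - 3423.3412 = 1693.2011

1693.2011 $


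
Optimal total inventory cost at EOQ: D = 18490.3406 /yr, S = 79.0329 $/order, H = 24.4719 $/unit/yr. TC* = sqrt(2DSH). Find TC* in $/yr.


2*D*S*H = 71523789.1382
TC* = sqrt(71523789.1382) = 8457.1738

8457.1738 $/yr


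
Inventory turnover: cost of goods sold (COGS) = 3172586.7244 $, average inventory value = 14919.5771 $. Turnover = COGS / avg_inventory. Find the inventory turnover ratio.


Turnover = 3172586.7244 / 14919.5771 = 212.6459

212.6459


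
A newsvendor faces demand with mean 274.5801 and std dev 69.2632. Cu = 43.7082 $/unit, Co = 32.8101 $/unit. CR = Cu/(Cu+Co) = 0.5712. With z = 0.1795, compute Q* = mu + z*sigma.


CR = Cu/(Cu+Co) = 43.7082/(43.7082+32.8101) = 0.5712
z = 0.1795
Q* = 274.5801 + 0.1795 * 69.2632 = 287.0128

287.0128 units


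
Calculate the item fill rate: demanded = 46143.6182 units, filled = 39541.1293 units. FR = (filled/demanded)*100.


FR = 39541.1293 / 46143.6182 * 100 = 85.6914

85.6914%


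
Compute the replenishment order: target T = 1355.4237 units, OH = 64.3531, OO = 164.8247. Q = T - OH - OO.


Inventory position = OH + OO = 64.3531 + 164.8247 = 229.1778
Q = 1355.4237 - 229.1778 = 1126.2459

1126.2459 units


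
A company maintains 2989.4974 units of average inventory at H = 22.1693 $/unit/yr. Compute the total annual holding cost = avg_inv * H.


Cost = 2989.4974 * 22.1693 = 66275.0647

66275.0647 $/yr


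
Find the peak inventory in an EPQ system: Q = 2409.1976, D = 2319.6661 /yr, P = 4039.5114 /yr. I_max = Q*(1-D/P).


D/P = 0.5742
1 - D/P = 0.4258
I_max = 2409.1976 * 0.4258 = 1025.7298

1025.7298 units


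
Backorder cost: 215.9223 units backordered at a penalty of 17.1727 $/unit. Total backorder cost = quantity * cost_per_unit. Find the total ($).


Total = 215.9223 * 17.1727 = 3707.9689

3707.9689 $


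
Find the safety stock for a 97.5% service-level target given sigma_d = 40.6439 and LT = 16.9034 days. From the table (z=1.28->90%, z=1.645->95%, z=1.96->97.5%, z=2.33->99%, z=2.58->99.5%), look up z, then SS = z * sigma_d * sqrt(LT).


From the table, SL = 97.5% corresponds to z = 1.96
sqrt(LT) = sqrt(16.9034) = 4.1114
SS = 1.96 * 40.6439 * 4.1114 = 327.5205

327.5205 units


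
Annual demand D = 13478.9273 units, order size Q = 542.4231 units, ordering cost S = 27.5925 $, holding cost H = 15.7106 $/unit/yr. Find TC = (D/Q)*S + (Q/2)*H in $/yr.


Ordering cost = D*S/Q = 685.6590
Holding cost = Q*H/2 = 4260.8962
TC = 685.6590 + 4260.8962 = 4946.5552

4946.5552 $/yr


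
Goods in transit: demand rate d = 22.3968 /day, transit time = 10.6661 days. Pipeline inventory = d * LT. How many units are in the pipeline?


Pipeline = 22.3968 * 10.6661 = 238.8865

238.8865 units


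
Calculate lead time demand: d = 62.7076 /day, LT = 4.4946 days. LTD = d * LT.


LTD = 62.7076 * 4.4946 = 281.8456

281.8456 units


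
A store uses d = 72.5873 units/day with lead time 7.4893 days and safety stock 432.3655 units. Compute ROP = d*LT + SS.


d*LT = 72.5873 * 7.4893 = 543.6281
ROP = 543.6281 + 432.3655 = 975.9936

975.9936 units


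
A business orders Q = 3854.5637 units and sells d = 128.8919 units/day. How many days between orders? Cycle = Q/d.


Cycle = 3854.5637 / 128.8919 = 29.9054

29.9054 days


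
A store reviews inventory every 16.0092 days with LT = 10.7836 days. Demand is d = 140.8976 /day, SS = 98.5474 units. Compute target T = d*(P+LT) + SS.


P + LT = 26.7928
d*(P+LT) = 140.8976 * 26.7928 = 3775.0412
T = 3775.0412 + 98.5474 = 3873.5886

3873.5886 units


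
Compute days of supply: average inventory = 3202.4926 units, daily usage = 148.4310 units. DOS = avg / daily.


DOS = 3202.4926 / 148.4310 = 21.5756

21.5756 days


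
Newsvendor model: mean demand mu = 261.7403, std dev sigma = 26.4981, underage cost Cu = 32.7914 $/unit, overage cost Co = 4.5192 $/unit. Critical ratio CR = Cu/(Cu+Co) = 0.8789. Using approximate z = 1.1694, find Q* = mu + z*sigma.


CR = Cu/(Cu+Co) = 32.7914/(32.7914+4.5192) = 0.8789
z = 1.1694
Q* = 261.7403 + 1.1694 * 26.4981 = 292.7272

292.7272 units
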